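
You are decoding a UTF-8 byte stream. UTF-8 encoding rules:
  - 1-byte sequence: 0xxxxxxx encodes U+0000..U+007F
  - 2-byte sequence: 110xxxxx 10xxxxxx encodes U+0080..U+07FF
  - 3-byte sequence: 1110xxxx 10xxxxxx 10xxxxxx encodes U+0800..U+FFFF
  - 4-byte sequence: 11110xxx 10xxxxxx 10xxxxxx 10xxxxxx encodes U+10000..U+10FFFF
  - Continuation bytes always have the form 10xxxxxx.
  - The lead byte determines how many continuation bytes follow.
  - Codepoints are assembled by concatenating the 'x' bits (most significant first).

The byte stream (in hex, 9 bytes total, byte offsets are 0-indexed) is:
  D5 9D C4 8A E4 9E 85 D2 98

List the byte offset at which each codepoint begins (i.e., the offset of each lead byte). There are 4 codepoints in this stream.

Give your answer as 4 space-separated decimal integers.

Byte[0]=D5: 2-byte lead, need 1 cont bytes. acc=0x15
Byte[1]=9D: continuation. acc=(acc<<6)|0x1D=0x55D
Completed: cp=U+055D (starts at byte 0)
Byte[2]=C4: 2-byte lead, need 1 cont bytes. acc=0x4
Byte[3]=8A: continuation. acc=(acc<<6)|0x0A=0x10A
Completed: cp=U+010A (starts at byte 2)
Byte[4]=E4: 3-byte lead, need 2 cont bytes. acc=0x4
Byte[5]=9E: continuation. acc=(acc<<6)|0x1E=0x11E
Byte[6]=85: continuation. acc=(acc<<6)|0x05=0x4785
Completed: cp=U+4785 (starts at byte 4)
Byte[7]=D2: 2-byte lead, need 1 cont bytes. acc=0x12
Byte[8]=98: continuation. acc=(acc<<6)|0x18=0x498
Completed: cp=U+0498 (starts at byte 7)

Answer: 0 2 4 7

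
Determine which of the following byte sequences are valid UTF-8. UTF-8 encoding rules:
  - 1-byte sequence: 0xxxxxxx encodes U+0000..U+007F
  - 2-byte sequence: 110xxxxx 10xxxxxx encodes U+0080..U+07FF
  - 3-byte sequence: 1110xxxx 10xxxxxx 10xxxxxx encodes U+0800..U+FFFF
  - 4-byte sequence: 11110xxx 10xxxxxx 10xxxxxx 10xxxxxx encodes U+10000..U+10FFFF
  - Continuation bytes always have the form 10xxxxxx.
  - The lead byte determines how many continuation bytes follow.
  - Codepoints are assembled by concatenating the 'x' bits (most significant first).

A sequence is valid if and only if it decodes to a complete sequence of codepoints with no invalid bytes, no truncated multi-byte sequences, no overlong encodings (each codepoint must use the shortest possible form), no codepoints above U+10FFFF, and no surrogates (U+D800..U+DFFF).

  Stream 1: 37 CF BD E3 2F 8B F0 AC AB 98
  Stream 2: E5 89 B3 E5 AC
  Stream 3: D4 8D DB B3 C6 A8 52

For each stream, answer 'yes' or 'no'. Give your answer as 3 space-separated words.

Answer: no no yes

Derivation:
Stream 1: error at byte offset 4. INVALID
Stream 2: error at byte offset 5. INVALID
Stream 3: decodes cleanly. VALID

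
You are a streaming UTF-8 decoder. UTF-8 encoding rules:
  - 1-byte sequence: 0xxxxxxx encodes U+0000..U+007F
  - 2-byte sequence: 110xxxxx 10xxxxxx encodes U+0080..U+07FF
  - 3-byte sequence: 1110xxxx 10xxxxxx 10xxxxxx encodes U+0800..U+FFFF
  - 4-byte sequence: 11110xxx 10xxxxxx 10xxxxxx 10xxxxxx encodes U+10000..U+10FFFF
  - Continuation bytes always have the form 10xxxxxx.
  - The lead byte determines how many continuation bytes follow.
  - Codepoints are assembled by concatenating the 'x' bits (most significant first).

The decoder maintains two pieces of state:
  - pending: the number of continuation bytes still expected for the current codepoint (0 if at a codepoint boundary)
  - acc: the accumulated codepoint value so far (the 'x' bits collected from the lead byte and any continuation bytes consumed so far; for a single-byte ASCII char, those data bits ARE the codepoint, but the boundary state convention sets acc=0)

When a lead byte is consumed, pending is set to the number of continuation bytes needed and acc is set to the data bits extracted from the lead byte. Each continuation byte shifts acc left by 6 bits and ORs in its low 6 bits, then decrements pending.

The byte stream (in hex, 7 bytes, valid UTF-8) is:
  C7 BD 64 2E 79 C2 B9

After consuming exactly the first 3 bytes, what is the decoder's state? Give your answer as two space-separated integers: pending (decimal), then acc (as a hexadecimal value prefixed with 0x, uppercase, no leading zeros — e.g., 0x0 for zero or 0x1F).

Answer: 0 0x0

Derivation:
Byte[0]=C7: 2-byte lead. pending=1, acc=0x7
Byte[1]=BD: continuation. acc=(acc<<6)|0x3D=0x1FD, pending=0
Byte[2]=64: 1-byte. pending=0, acc=0x0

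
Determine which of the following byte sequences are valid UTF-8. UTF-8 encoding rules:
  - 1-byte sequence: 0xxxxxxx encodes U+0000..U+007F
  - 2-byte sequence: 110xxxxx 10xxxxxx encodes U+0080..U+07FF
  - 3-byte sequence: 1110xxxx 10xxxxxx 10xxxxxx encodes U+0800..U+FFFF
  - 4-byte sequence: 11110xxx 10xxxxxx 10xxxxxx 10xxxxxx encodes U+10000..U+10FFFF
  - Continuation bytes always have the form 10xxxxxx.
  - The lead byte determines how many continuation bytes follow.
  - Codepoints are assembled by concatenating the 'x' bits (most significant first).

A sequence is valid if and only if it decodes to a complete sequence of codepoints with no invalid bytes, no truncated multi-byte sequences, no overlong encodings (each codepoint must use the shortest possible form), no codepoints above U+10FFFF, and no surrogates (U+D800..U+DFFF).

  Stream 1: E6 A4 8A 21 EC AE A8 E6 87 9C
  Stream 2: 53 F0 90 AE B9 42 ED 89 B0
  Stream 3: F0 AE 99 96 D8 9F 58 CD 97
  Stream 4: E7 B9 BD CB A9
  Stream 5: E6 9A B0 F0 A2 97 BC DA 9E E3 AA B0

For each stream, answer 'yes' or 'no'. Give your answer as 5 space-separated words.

Answer: yes yes yes yes yes

Derivation:
Stream 1: decodes cleanly. VALID
Stream 2: decodes cleanly. VALID
Stream 3: decodes cleanly. VALID
Stream 4: decodes cleanly. VALID
Stream 5: decodes cleanly. VALID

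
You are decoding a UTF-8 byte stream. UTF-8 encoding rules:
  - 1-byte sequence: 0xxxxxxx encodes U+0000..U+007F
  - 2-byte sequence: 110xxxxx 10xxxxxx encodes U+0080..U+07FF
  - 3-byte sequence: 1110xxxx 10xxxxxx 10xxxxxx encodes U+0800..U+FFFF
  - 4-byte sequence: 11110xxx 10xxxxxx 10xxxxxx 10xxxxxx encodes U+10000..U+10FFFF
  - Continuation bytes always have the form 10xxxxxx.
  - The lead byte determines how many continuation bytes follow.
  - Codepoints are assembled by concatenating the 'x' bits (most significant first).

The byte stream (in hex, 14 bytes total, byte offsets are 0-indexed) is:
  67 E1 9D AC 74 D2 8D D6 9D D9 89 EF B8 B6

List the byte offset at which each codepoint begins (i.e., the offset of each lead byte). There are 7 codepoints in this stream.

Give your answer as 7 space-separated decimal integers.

Answer: 0 1 4 5 7 9 11

Derivation:
Byte[0]=67: 1-byte ASCII. cp=U+0067
Byte[1]=E1: 3-byte lead, need 2 cont bytes. acc=0x1
Byte[2]=9D: continuation. acc=(acc<<6)|0x1D=0x5D
Byte[3]=AC: continuation. acc=(acc<<6)|0x2C=0x176C
Completed: cp=U+176C (starts at byte 1)
Byte[4]=74: 1-byte ASCII. cp=U+0074
Byte[5]=D2: 2-byte lead, need 1 cont bytes. acc=0x12
Byte[6]=8D: continuation. acc=(acc<<6)|0x0D=0x48D
Completed: cp=U+048D (starts at byte 5)
Byte[7]=D6: 2-byte lead, need 1 cont bytes. acc=0x16
Byte[8]=9D: continuation. acc=(acc<<6)|0x1D=0x59D
Completed: cp=U+059D (starts at byte 7)
Byte[9]=D9: 2-byte lead, need 1 cont bytes. acc=0x19
Byte[10]=89: continuation. acc=(acc<<6)|0x09=0x649
Completed: cp=U+0649 (starts at byte 9)
Byte[11]=EF: 3-byte lead, need 2 cont bytes. acc=0xF
Byte[12]=B8: continuation. acc=(acc<<6)|0x38=0x3F8
Byte[13]=B6: continuation. acc=(acc<<6)|0x36=0xFE36
Completed: cp=U+FE36 (starts at byte 11)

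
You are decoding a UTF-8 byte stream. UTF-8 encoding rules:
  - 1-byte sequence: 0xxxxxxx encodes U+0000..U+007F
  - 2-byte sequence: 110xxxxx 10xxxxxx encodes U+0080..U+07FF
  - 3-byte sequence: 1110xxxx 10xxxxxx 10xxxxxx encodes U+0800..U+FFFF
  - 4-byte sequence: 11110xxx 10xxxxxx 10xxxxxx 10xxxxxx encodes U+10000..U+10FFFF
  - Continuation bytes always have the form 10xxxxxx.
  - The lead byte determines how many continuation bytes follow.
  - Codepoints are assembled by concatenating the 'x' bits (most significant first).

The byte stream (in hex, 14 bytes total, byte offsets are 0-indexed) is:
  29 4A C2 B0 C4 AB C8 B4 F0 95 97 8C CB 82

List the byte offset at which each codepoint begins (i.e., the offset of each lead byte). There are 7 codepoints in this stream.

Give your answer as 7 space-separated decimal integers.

Answer: 0 1 2 4 6 8 12

Derivation:
Byte[0]=29: 1-byte ASCII. cp=U+0029
Byte[1]=4A: 1-byte ASCII. cp=U+004A
Byte[2]=C2: 2-byte lead, need 1 cont bytes. acc=0x2
Byte[3]=B0: continuation. acc=(acc<<6)|0x30=0xB0
Completed: cp=U+00B0 (starts at byte 2)
Byte[4]=C4: 2-byte lead, need 1 cont bytes. acc=0x4
Byte[5]=AB: continuation. acc=(acc<<6)|0x2B=0x12B
Completed: cp=U+012B (starts at byte 4)
Byte[6]=C8: 2-byte lead, need 1 cont bytes. acc=0x8
Byte[7]=B4: continuation. acc=(acc<<6)|0x34=0x234
Completed: cp=U+0234 (starts at byte 6)
Byte[8]=F0: 4-byte lead, need 3 cont bytes. acc=0x0
Byte[9]=95: continuation. acc=(acc<<6)|0x15=0x15
Byte[10]=97: continuation. acc=(acc<<6)|0x17=0x557
Byte[11]=8C: continuation. acc=(acc<<6)|0x0C=0x155CC
Completed: cp=U+155CC (starts at byte 8)
Byte[12]=CB: 2-byte lead, need 1 cont bytes. acc=0xB
Byte[13]=82: continuation. acc=(acc<<6)|0x02=0x2C2
Completed: cp=U+02C2 (starts at byte 12)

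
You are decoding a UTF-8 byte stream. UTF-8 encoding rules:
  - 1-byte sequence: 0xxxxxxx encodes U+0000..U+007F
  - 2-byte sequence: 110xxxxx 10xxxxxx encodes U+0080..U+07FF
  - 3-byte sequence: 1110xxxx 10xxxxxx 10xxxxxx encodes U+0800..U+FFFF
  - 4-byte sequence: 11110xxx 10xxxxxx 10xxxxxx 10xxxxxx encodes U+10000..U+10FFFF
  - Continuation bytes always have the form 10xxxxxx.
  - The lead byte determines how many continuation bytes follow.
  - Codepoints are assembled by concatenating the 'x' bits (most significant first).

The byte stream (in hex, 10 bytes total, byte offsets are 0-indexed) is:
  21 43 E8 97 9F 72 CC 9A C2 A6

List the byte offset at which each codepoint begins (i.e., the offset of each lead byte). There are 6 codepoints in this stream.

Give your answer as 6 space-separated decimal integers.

Byte[0]=21: 1-byte ASCII. cp=U+0021
Byte[1]=43: 1-byte ASCII. cp=U+0043
Byte[2]=E8: 3-byte lead, need 2 cont bytes. acc=0x8
Byte[3]=97: continuation. acc=(acc<<6)|0x17=0x217
Byte[4]=9F: continuation. acc=(acc<<6)|0x1F=0x85DF
Completed: cp=U+85DF (starts at byte 2)
Byte[5]=72: 1-byte ASCII. cp=U+0072
Byte[6]=CC: 2-byte lead, need 1 cont bytes. acc=0xC
Byte[7]=9A: continuation. acc=(acc<<6)|0x1A=0x31A
Completed: cp=U+031A (starts at byte 6)
Byte[8]=C2: 2-byte lead, need 1 cont bytes. acc=0x2
Byte[9]=A6: continuation. acc=(acc<<6)|0x26=0xA6
Completed: cp=U+00A6 (starts at byte 8)

Answer: 0 1 2 5 6 8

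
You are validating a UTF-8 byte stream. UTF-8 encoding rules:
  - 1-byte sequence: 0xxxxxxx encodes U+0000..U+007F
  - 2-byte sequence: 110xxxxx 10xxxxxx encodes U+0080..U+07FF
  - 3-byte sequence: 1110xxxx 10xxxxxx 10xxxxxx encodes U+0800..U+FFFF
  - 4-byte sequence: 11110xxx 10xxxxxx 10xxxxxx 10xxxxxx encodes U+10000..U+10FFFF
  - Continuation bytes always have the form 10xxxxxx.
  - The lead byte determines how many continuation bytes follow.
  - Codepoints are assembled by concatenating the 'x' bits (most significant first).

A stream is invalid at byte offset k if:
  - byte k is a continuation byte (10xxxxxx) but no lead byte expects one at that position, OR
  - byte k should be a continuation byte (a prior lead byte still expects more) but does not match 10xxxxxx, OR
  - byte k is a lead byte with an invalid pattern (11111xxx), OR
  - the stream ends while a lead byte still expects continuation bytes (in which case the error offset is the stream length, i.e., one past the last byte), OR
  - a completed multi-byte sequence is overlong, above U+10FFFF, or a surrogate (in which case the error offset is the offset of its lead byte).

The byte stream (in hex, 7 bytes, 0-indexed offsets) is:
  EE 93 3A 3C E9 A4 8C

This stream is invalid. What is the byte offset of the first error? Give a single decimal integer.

Answer: 2

Derivation:
Byte[0]=EE: 3-byte lead, need 2 cont bytes. acc=0xE
Byte[1]=93: continuation. acc=(acc<<6)|0x13=0x393
Byte[2]=3A: expected 10xxxxxx continuation. INVALID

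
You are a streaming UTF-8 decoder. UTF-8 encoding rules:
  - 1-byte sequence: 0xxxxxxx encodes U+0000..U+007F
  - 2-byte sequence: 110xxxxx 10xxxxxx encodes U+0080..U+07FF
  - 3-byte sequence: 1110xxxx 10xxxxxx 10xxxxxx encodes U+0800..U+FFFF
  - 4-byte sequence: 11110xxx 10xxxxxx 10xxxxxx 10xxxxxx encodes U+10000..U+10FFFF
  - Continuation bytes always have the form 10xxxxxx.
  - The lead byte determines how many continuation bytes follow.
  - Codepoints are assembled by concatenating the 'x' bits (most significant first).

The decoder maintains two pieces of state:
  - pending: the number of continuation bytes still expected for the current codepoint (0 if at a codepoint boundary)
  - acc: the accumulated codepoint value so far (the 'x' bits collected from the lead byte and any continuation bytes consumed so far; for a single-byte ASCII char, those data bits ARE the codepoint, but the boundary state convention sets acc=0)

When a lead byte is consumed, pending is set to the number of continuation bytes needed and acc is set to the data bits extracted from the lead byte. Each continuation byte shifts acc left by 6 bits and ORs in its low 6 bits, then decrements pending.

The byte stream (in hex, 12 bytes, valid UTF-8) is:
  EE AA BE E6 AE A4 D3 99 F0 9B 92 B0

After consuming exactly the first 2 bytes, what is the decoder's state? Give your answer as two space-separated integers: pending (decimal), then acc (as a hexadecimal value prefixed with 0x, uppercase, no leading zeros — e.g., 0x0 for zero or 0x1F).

Answer: 1 0x3AA

Derivation:
Byte[0]=EE: 3-byte lead. pending=2, acc=0xE
Byte[1]=AA: continuation. acc=(acc<<6)|0x2A=0x3AA, pending=1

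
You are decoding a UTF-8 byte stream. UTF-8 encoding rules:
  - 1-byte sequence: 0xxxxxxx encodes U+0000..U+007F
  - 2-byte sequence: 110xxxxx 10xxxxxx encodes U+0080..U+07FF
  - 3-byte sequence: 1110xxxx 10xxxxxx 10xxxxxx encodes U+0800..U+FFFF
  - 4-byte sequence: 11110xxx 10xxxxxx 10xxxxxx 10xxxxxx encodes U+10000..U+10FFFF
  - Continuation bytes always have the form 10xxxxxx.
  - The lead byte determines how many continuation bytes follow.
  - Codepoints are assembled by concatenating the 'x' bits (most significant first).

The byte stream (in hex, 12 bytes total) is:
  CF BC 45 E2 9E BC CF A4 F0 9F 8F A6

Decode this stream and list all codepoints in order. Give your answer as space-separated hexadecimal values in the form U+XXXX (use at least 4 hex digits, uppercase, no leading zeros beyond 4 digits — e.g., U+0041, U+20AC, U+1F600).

Byte[0]=CF: 2-byte lead, need 1 cont bytes. acc=0xF
Byte[1]=BC: continuation. acc=(acc<<6)|0x3C=0x3FC
Completed: cp=U+03FC (starts at byte 0)
Byte[2]=45: 1-byte ASCII. cp=U+0045
Byte[3]=E2: 3-byte lead, need 2 cont bytes. acc=0x2
Byte[4]=9E: continuation. acc=(acc<<6)|0x1E=0x9E
Byte[5]=BC: continuation. acc=(acc<<6)|0x3C=0x27BC
Completed: cp=U+27BC (starts at byte 3)
Byte[6]=CF: 2-byte lead, need 1 cont bytes. acc=0xF
Byte[7]=A4: continuation. acc=(acc<<6)|0x24=0x3E4
Completed: cp=U+03E4 (starts at byte 6)
Byte[8]=F0: 4-byte lead, need 3 cont bytes. acc=0x0
Byte[9]=9F: continuation. acc=(acc<<6)|0x1F=0x1F
Byte[10]=8F: continuation. acc=(acc<<6)|0x0F=0x7CF
Byte[11]=A6: continuation. acc=(acc<<6)|0x26=0x1F3E6
Completed: cp=U+1F3E6 (starts at byte 8)

Answer: U+03FC U+0045 U+27BC U+03E4 U+1F3E6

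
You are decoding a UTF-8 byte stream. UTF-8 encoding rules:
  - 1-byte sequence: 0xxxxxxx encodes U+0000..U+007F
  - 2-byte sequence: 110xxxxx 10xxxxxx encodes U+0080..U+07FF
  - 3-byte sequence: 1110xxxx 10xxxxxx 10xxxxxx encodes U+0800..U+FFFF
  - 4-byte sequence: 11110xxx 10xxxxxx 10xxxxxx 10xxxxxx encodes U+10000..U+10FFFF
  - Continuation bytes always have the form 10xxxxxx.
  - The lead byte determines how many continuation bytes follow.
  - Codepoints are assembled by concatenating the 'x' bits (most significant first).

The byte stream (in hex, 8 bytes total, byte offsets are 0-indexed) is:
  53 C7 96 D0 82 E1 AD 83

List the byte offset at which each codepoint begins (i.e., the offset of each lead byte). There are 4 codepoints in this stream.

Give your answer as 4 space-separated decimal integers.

Byte[0]=53: 1-byte ASCII. cp=U+0053
Byte[1]=C7: 2-byte lead, need 1 cont bytes. acc=0x7
Byte[2]=96: continuation. acc=(acc<<6)|0x16=0x1D6
Completed: cp=U+01D6 (starts at byte 1)
Byte[3]=D0: 2-byte lead, need 1 cont bytes. acc=0x10
Byte[4]=82: continuation. acc=(acc<<6)|0x02=0x402
Completed: cp=U+0402 (starts at byte 3)
Byte[5]=E1: 3-byte lead, need 2 cont bytes. acc=0x1
Byte[6]=AD: continuation. acc=(acc<<6)|0x2D=0x6D
Byte[7]=83: continuation. acc=(acc<<6)|0x03=0x1B43
Completed: cp=U+1B43 (starts at byte 5)

Answer: 0 1 3 5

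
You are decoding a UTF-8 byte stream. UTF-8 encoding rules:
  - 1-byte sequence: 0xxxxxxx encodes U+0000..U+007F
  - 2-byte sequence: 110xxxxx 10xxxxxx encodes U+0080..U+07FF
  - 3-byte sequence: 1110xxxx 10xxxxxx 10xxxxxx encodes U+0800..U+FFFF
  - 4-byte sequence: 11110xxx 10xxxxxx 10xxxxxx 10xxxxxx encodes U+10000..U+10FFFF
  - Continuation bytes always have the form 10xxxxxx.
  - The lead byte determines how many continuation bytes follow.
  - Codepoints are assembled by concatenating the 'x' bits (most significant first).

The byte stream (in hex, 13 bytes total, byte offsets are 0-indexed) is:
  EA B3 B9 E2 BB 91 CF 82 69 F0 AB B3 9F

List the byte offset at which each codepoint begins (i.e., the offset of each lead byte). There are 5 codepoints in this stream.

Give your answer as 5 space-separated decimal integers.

Byte[0]=EA: 3-byte lead, need 2 cont bytes. acc=0xA
Byte[1]=B3: continuation. acc=(acc<<6)|0x33=0x2B3
Byte[2]=B9: continuation. acc=(acc<<6)|0x39=0xACF9
Completed: cp=U+ACF9 (starts at byte 0)
Byte[3]=E2: 3-byte lead, need 2 cont bytes. acc=0x2
Byte[4]=BB: continuation. acc=(acc<<6)|0x3B=0xBB
Byte[5]=91: continuation. acc=(acc<<6)|0x11=0x2ED1
Completed: cp=U+2ED1 (starts at byte 3)
Byte[6]=CF: 2-byte lead, need 1 cont bytes. acc=0xF
Byte[7]=82: continuation. acc=(acc<<6)|0x02=0x3C2
Completed: cp=U+03C2 (starts at byte 6)
Byte[8]=69: 1-byte ASCII. cp=U+0069
Byte[9]=F0: 4-byte lead, need 3 cont bytes. acc=0x0
Byte[10]=AB: continuation. acc=(acc<<6)|0x2B=0x2B
Byte[11]=B3: continuation. acc=(acc<<6)|0x33=0xAF3
Byte[12]=9F: continuation. acc=(acc<<6)|0x1F=0x2BCDF
Completed: cp=U+2BCDF (starts at byte 9)

Answer: 0 3 6 8 9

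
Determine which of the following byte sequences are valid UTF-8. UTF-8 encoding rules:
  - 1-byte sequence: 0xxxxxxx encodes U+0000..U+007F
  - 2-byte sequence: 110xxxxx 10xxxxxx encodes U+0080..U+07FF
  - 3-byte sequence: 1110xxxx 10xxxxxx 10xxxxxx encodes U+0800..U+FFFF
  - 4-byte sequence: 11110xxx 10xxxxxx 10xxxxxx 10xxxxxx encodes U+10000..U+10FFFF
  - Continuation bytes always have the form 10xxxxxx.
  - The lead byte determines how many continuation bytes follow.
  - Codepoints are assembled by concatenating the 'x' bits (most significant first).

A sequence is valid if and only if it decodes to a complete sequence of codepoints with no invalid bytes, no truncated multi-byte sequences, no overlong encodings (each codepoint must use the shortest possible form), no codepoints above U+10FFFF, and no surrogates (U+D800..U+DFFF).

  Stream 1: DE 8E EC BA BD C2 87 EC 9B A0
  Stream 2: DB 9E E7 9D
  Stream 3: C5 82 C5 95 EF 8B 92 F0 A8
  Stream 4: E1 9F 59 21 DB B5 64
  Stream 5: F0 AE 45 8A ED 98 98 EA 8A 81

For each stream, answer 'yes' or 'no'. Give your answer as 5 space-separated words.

Answer: yes no no no no

Derivation:
Stream 1: decodes cleanly. VALID
Stream 2: error at byte offset 4. INVALID
Stream 3: error at byte offset 9. INVALID
Stream 4: error at byte offset 2. INVALID
Stream 5: error at byte offset 2. INVALID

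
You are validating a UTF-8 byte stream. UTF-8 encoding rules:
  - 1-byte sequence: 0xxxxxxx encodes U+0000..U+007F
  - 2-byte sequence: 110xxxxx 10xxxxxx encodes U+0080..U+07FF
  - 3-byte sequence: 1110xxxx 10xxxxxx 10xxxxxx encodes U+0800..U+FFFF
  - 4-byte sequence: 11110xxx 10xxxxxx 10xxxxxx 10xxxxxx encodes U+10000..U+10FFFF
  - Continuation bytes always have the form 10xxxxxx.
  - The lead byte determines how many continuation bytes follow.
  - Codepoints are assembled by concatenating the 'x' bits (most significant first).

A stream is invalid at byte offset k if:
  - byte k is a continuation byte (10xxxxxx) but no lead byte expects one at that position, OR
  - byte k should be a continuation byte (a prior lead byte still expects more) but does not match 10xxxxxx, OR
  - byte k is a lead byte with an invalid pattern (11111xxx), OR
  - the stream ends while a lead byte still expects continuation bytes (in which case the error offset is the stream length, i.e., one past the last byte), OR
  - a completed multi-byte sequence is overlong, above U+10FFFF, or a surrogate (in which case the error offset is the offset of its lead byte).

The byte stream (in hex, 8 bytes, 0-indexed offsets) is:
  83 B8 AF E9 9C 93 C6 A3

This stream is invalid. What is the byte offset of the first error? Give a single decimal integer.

Answer: 0

Derivation:
Byte[0]=83: INVALID lead byte (not 0xxx/110x/1110/11110)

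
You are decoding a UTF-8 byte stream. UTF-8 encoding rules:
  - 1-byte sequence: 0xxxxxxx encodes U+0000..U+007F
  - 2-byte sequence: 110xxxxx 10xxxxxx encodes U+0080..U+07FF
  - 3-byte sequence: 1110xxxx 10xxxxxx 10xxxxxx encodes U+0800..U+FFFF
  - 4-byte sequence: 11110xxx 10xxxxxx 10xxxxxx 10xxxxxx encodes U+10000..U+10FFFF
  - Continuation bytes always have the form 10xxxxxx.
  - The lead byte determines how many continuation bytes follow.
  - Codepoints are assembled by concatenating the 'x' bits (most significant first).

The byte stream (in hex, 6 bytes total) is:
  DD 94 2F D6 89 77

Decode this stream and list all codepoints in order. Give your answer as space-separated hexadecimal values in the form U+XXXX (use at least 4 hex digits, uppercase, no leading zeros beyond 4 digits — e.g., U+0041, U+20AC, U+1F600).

Answer: U+0754 U+002F U+0589 U+0077

Derivation:
Byte[0]=DD: 2-byte lead, need 1 cont bytes. acc=0x1D
Byte[1]=94: continuation. acc=(acc<<6)|0x14=0x754
Completed: cp=U+0754 (starts at byte 0)
Byte[2]=2F: 1-byte ASCII. cp=U+002F
Byte[3]=D6: 2-byte lead, need 1 cont bytes. acc=0x16
Byte[4]=89: continuation. acc=(acc<<6)|0x09=0x589
Completed: cp=U+0589 (starts at byte 3)
Byte[5]=77: 1-byte ASCII. cp=U+0077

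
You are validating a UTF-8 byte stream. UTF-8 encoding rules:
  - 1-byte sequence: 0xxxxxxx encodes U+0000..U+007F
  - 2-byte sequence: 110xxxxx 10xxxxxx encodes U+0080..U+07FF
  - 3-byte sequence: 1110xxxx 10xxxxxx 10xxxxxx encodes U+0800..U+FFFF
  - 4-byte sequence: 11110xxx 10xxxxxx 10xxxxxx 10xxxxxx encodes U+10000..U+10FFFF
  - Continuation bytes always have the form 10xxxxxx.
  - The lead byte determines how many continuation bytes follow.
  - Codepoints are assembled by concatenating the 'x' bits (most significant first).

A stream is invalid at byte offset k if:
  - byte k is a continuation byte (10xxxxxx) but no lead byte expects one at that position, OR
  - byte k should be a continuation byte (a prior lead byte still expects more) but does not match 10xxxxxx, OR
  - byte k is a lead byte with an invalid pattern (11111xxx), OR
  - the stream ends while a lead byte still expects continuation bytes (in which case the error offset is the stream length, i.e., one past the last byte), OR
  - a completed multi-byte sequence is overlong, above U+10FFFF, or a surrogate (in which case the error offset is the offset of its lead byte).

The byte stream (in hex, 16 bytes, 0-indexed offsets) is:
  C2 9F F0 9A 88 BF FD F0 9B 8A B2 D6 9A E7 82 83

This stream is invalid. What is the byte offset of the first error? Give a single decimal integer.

Byte[0]=C2: 2-byte lead, need 1 cont bytes. acc=0x2
Byte[1]=9F: continuation. acc=(acc<<6)|0x1F=0x9F
Completed: cp=U+009F (starts at byte 0)
Byte[2]=F0: 4-byte lead, need 3 cont bytes. acc=0x0
Byte[3]=9A: continuation. acc=(acc<<6)|0x1A=0x1A
Byte[4]=88: continuation. acc=(acc<<6)|0x08=0x688
Byte[5]=BF: continuation. acc=(acc<<6)|0x3F=0x1A23F
Completed: cp=U+1A23F (starts at byte 2)
Byte[6]=FD: INVALID lead byte (not 0xxx/110x/1110/11110)

Answer: 6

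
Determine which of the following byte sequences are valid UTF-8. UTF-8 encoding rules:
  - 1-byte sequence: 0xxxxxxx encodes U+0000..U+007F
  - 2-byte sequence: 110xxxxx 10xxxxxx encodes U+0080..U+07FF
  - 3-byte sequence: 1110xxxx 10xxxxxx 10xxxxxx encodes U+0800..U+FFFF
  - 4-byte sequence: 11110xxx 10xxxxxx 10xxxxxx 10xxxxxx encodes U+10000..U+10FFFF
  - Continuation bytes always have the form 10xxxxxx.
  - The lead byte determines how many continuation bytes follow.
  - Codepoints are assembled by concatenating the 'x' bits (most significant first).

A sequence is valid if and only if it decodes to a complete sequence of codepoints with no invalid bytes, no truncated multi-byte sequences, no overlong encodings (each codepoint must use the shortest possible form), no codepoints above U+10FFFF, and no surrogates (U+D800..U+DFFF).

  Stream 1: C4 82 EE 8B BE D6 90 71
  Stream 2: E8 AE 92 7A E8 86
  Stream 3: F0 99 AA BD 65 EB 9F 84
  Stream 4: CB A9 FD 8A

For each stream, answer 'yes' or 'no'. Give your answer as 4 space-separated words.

Stream 1: decodes cleanly. VALID
Stream 2: error at byte offset 6. INVALID
Stream 3: decodes cleanly. VALID
Stream 4: error at byte offset 2. INVALID

Answer: yes no yes no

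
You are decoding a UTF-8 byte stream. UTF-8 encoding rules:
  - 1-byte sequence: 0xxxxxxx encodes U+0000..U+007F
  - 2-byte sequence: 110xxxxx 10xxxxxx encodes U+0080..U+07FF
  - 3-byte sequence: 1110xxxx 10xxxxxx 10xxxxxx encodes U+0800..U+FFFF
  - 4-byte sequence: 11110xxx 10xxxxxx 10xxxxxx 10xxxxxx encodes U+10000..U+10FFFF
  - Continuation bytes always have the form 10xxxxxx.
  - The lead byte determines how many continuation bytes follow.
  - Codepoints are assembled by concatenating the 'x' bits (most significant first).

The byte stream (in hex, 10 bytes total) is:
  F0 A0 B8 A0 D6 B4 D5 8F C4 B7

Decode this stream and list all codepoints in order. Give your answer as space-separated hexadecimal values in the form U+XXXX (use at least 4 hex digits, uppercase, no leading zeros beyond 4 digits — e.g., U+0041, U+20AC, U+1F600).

Byte[0]=F0: 4-byte lead, need 3 cont bytes. acc=0x0
Byte[1]=A0: continuation. acc=(acc<<6)|0x20=0x20
Byte[2]=B8: continuation. acc=(acc<<6)|0x38=0x838
Byte[3]=A0: continuation. acc=(acc<<6)|0x20=0x20E20
Completed: cp=U+20E20 (starts at byte 0)
Byte[4]=D6: 2-byte lead, need 1 cont bytes. acc=0x16
Byte[5]=B4: continuation. acc=(acc<<6)|0x34=0x5B4
Completed: cp=U+05B4 (starts at byte 4)
Byte[6]=D5: 2-byte lead, need 1 cont bytes. acc=0x15
Byte[7]=8F: continuation. acc=(acc<<6)|0x0F=0x54F
Completed: cp=U+054F (starts at byte 6)
Byte[8]=C4: 2-byte lead, need 1 cont bytes. acc=0x4
Byte[9]=B7: continuation. acc=(acc<<6)|0x37=0x137
Completed: cp=U+0137 (starts at byte 8)

Answer: U+20E20 U+05B4 U+054F U+0137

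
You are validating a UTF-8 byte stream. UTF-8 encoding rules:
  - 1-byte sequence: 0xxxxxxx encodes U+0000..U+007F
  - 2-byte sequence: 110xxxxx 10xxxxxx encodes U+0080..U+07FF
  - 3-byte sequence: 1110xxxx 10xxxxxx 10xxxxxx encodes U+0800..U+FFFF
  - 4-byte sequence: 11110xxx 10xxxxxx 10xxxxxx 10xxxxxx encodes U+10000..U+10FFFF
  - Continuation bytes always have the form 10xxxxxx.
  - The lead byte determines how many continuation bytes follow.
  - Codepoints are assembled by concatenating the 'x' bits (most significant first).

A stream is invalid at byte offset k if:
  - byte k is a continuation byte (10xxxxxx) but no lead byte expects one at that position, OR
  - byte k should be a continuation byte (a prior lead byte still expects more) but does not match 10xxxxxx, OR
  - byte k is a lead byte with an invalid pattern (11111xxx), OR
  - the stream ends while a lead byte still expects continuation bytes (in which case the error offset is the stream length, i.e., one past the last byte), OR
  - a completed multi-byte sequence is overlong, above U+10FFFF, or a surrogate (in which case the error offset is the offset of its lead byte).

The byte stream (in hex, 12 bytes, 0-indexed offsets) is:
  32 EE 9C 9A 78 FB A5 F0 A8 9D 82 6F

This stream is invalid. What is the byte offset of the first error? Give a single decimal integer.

Byte[0]=32: 1-byte ASCII. cp=U+0032
Byte[1]=EE: 3-byte lead, need 2 cont bytes. acc=0xE
Byte[2]=9C: continuation. acc=(acc<<6)|0x1C=0x39C
Byte[3]=9A: continuation. acc=(acc<<6)|0x1A=0xE71A
Completed: cp=U+E71A (starts at byte 1)
Byte[4]=78: 1-byte ASCII. cp=U+0078
Byte[5]=FB: INVALID lead byte (not 0xxx/110x/1110/11110)

Answer: 5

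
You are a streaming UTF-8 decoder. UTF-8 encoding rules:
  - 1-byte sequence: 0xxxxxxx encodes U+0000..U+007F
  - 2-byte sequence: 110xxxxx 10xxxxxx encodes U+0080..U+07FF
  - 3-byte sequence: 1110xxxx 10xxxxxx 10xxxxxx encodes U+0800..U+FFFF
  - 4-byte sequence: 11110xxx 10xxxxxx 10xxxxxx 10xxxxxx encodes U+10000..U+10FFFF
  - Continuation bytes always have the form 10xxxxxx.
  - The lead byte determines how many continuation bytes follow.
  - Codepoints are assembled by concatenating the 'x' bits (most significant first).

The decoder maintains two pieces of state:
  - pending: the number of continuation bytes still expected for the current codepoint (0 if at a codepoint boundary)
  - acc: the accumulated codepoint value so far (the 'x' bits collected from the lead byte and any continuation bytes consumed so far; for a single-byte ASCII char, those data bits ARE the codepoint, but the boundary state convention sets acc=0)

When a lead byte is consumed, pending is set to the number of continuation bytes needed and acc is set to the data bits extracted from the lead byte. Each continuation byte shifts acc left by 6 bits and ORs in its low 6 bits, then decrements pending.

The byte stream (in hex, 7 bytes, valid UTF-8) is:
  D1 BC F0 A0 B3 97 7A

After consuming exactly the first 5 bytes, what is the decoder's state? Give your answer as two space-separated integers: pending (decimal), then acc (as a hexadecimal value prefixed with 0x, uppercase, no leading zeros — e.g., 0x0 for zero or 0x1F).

Byte[0]=D1: 2-byte lead. pending=1, acc=0x11
Byte[1]=BC: continuation. acc=(acc<<6)|0x3C=0x47C, pending=0
Byte[2]=F0: 4-byte lead. pending=3, acc=0x0
Byte[3]=A0: continuation. acc=(acc<<6)|0x20=0x20, pending=2
Byte[4]=B3: continuation. acc=(acc<<6)|0x33=0x833, pending=1

Answer: 1 0x833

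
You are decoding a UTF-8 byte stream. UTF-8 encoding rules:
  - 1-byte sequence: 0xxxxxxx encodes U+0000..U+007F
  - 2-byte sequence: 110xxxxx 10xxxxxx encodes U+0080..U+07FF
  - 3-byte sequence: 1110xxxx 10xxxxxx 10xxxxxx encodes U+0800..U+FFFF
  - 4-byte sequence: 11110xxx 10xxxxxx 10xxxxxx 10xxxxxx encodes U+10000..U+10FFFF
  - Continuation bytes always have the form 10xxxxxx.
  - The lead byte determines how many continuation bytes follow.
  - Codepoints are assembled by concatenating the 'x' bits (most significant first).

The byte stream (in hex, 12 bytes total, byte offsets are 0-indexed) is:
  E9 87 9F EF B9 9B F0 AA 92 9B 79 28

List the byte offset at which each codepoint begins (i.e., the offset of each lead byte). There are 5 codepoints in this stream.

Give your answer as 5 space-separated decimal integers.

Byte[0]=E9: 3-byte lead, need 2 cont bytes. acc=0x9
Byte[1]=87: continuation. acc=(acc<<6)|0x07=0x247
Byte[2]=9F: continuation. acc=(acc<<6)|0x1F=0x91DF
Completed: cp=U+91DF (starts at byte 0)
Byte[3]=EF: 3-byte lead, need 2 cont bytes. acc=0xF
Byte[4]=B9: continuation. acc=(acc<<6)|0x39=0x3F9
Byte[5]=9B: continuation. acc=(acc<<6)|0x1B=0xFE5B
Completed: cp=U+FE5B (starts at byte 3)
Byte[6]=F0: 4-byte lead, need 3 cont bytes. acc=0x0
Byte[7]=AA: continuation. acc=(acc<<6)|0x2A=0x2A
Byte[8]=92: continuation. acc=(acc<<6)|0x12=0xA92
Byte[9]=9B: continuation. acc=(acc<<6)|0x1B=0x2A49B
Completed: cp=U+2A49B (starts at byte 6)
Byte[10]=79: 1-byte ASCII. cp=U+0079
Byte[11]=28: 1-byte ASCII. cp=U+0028

Answer: 0 3 6 10 11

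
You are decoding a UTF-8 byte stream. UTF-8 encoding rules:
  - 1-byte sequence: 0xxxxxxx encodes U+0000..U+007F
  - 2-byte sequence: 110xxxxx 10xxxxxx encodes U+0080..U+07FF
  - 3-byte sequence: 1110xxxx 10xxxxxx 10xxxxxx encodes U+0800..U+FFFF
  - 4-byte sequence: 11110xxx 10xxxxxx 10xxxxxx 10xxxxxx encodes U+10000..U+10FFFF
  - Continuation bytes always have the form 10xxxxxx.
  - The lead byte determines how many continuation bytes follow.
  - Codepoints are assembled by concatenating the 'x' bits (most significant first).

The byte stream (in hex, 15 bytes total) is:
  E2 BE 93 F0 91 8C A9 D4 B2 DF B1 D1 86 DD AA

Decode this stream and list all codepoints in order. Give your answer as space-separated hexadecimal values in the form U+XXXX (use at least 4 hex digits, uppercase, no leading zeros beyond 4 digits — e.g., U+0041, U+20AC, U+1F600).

Byte[0]=E2: 3-byte lead, need 2 cont bytes. acc=0x2
Byte[1]=BE: continuation. acc=(acc<<6)|0x3E=0xBE
Byte[2]=93: continuation. acc=(acc<<6)|0x13=0x2F93
Completed: cp=U+2F93 (starts at byte 0)
Byte[3]=F0: 4-byte lead, need 3 cont bytes. acc=0x0
Byte[4]=91: continuation. acc=(acc<<6)|0x11=0x11
Byte[5]=8C: continuation. acc=(acc<<6)|0x0C=0x44C
Byte[6]=A9: continuation. acc=(acc<<6)|0x29=0x11329
Completed: cp=U+11329 (starts at byte 3)
Byte[7]=D4: 2-byte lead, need 1 cont bytes. acc=0x14
Byte[8]=B2: continuation. acc=(acc<<6)|0x32=0x532
Completed: cp=U+0532 (starts at byte 7)
Byte[9]=DF: 2-byte lead, need 1 cont bytes. acc=0x1F
Byte[10]=B1: continuation. acc=(acc<<6)|0x31=0x7F1
Completed: cp=U+07F1 (starts at byte 9)
Byte[11]=D1: 2-byte lead, need 1 cont bytes. acc=0x11
Byte[12]=86: continuation. acc=(acc<<6)|0x06=0x446
Completed: cp=U+0446 (starts at byte 11)
Byte[13]=DD: 2-byte lead, need 1 cont bytes. acc=0x1D
Byte[14]=AA: continuation. acc=(acc<<6)|0x2A=0x76A
Completed: cp=U+076A (starts at byte 13)

Answer: U+2F93 U+11329 U+0532 U+07F1 U+0446 U+076A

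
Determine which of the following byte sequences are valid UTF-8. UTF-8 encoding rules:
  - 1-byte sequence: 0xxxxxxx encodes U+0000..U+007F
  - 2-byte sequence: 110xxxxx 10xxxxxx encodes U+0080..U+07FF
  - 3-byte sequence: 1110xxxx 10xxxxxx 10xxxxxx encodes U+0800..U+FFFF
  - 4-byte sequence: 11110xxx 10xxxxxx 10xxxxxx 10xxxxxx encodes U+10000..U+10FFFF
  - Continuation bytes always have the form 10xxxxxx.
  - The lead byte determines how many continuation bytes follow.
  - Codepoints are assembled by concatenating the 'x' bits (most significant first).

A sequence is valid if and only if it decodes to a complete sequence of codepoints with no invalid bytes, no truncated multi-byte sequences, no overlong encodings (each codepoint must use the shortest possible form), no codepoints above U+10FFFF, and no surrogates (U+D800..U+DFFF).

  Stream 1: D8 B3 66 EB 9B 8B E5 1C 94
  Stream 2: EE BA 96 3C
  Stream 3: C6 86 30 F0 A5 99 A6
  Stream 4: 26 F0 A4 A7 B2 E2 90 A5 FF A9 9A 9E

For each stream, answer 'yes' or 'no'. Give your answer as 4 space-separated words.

Answer: no yes yes no

Derivation:
Stream 1: error at byte offset 7. INVALID
Stream 2: decodes cleanly. VALID
Stream 3: decodes cleanly. VALID
Stream 4: error at byte offset 8. INVALID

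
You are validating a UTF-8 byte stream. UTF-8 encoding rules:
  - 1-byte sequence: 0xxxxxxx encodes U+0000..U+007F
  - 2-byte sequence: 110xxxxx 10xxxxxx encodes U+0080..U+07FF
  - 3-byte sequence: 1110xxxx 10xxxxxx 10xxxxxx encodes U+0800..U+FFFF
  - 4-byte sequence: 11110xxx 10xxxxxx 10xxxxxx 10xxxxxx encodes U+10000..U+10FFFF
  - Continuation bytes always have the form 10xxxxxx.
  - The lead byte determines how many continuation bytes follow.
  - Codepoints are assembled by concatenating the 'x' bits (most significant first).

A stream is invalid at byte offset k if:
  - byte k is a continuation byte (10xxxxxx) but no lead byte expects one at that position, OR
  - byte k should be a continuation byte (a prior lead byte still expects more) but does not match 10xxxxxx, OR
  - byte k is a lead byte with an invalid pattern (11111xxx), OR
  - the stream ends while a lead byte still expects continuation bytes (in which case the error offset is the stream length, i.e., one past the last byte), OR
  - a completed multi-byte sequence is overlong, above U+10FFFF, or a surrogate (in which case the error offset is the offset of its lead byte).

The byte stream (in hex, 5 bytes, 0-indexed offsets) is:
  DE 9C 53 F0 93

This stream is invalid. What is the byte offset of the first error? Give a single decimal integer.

Answer: 5

Derivation:
Byte[0]=DE: 2-byte lead, need 1 cont bytes. acc=0x1E
Byte[1]=9C: continuation. acc=(acc<<6)|0x1C=0x79C
Completed: cp=U+079C (starts at byte 0)
Byte[2]=53: 1-byte ASCII. cp=U+0053
Byte[3]=F0: 4-byte lead, need 3 cont bytes. acc=0x0
Byte[4]=93: continuation. acc=(acc<<6)|0x13=0x13
Byte[5]: stream ended, expected continuation. INVALID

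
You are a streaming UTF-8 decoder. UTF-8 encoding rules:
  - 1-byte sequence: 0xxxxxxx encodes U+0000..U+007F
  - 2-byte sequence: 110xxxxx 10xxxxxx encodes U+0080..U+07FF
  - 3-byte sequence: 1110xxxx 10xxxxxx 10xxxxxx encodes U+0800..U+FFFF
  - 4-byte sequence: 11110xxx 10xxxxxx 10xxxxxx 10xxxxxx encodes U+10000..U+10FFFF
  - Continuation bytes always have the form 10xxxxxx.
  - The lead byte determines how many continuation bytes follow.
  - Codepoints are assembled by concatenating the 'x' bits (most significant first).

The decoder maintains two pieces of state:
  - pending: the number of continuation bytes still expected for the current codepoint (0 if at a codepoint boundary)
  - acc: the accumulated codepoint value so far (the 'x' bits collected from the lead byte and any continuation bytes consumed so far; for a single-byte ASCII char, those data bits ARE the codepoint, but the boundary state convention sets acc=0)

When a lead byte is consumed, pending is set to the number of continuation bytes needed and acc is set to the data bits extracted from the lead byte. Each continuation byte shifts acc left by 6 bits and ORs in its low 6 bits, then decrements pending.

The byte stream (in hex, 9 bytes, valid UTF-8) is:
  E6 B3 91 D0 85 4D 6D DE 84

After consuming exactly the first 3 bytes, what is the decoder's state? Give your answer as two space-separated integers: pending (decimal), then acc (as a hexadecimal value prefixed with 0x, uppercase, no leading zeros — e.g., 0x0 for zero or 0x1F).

Answer: 0 0x6CD1

Derivation:
Byte[0]=E6: 3-byte lead. pending=2, acc=0x6
Byte[1]=B3: continuation. acc=(acc<<6)|0x33=0x1B3, pending=1
Byte[2]=91: continuation. acc=(acc<<6)|0x11=0x6CD1, pending=0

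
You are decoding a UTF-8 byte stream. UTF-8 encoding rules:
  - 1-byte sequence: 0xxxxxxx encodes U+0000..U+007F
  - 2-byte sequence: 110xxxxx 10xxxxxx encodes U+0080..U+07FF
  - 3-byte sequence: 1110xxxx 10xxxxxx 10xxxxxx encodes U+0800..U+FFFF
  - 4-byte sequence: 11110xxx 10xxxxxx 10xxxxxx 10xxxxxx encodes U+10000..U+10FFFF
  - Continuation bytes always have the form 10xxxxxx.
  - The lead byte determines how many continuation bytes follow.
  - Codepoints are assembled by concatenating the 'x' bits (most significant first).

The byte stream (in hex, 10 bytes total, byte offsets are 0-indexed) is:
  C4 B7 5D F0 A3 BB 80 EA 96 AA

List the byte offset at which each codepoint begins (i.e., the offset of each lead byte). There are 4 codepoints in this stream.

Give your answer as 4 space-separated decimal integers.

Byte[0]=C4: 2-byte lead, need 1 cont bytes. acc=0x4
Byte[1]=B7: continuation. acc=(acc<<6)|0x37=0x137
Completed: cp=U+0137 (starts at byte 0)
Byte[2]=5D: 1-byte ASCII. cp=U+005D
Byte[3]=F0: 4-byte lead, need 3 cont bytes. acc=0x0
Byte[4]=A3: continuation. acc=(acc<<6)|0x23=0x23
Byte[5]=BB: continuation. acc=(acc<<6)|0x3B=0x8FB
Byte[6]=80: continuation. acc=(acc<<6)|0x00=0x23EC0
Completed: cp=U+23EC0 (starts at byte 3)
Byte[7]=EA: 3-byte lead, need 2 cont bytes. acc=0xA
Byte[8]=96: continuation. acc=(acc<<6)|0x16=0x296
Byte[9]=AA: continuation. acc=(acc<<6)|0x2A=0xA5AA
Completed: cp=U+A5AA (starts at byte 7)

Answer: 0 2 3 7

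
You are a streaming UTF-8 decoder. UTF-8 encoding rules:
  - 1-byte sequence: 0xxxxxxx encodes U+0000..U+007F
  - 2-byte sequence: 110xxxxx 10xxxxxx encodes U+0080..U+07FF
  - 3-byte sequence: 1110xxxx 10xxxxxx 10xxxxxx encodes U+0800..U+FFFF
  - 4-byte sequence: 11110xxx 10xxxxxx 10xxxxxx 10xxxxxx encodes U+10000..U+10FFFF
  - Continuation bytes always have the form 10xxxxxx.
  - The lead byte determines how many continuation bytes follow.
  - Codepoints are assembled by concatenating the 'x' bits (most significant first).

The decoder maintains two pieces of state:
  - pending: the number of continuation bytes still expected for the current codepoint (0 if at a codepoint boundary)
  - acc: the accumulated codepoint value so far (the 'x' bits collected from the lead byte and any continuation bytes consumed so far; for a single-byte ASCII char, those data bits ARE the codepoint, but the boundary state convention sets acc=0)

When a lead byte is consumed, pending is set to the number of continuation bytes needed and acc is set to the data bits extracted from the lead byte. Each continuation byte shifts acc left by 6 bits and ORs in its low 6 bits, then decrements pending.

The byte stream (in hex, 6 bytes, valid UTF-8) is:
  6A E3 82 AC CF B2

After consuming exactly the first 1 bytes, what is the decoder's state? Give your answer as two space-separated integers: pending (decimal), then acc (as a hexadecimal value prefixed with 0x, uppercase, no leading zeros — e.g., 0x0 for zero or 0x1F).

Byte[0]=6A: 1-byte. pending=0, acc=0x0

Answer: 0 0x0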